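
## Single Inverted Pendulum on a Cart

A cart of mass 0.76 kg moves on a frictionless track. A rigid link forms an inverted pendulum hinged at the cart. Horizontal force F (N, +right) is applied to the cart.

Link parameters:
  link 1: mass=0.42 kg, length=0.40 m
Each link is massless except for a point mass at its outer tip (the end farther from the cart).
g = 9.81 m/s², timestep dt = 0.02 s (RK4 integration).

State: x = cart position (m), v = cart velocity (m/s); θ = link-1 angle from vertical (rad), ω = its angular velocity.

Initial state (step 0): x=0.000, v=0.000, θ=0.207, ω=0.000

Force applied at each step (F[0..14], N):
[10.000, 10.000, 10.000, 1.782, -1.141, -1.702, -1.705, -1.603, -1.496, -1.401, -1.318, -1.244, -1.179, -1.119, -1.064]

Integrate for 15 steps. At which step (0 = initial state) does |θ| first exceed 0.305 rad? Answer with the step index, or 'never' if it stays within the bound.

Answer: never

Derivation:
apply F[0]=+10.000 → step 1: x=0.002, v=0.236, θ=0.202, ω=-0.478
apply F[1]=+10.000 → step 2: x=0.009, v=0.474, θ=0.188, ω=-0.966
apply F[2]=+10.000 → step 3: x=0.021, v=0.716, θ=0.163, ω=-1.474
apply F[3]=+1.782 → step 4: x=0.036, v=0.748, θ=0.134, ω=-1.481
apply F[4]=-1.141 → step 5: x=0.051, v=0.706, θ=0.106, ω=-1.319
apply F[5]=-1.702 → step 6: x=0.064, v=0.652, θ=0.081, ω=-1.139
apply F[6]=-1.705 → step 7: x=0.077, v=0.600, θ=0.060, ω=-0.975
apply F[7]=-1.603 → step 8: x=0.088, v=0.553, θ=0.042, ω=-0.831
apply F[8]=-1.496 → step 9: x=0.099, v=0.510, θ=0.027, ω=-0.707
apply F[9]=-1.401 → step 10: x=0.109, v=0.471, θ=0.014, ω=-0.600
apply F[10]=-1.318 → step 11: x=0.118, v=0.435, θ=0.003, ω=-0.507
apply F[11]=-1.244 → step 12: x=0.126, v=0.403, θ=-0.006, ω=-0.426
apply F[12]=-1.179 → step 13: x=0.134, v=0.373, θ=-0.014, ω=-0.357
apply F[13]=-1.119 → step 14: x=0.141, v=0.345, θ=-0.021, ω=-0.297
apply F[14]=-1.064 → step 15: x=0.148, v=0.320, θ=-0.026, ω=-0.245
max |θ| = 0.207 ≤ 0.305 over all 16 states.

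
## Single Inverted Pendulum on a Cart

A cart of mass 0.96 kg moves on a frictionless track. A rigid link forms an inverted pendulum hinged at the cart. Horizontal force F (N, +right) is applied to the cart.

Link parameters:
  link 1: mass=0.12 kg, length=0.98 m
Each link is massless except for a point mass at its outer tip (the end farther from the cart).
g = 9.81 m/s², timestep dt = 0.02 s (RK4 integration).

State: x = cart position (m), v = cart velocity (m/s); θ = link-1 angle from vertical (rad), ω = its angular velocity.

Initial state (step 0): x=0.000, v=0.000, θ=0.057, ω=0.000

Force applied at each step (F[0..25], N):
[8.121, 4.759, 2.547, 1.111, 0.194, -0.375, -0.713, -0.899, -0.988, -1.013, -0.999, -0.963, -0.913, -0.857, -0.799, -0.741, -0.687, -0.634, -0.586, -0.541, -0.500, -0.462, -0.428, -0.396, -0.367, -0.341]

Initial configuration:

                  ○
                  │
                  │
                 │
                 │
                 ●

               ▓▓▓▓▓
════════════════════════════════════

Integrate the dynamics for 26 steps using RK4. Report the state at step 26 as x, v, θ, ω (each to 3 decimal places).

apply F[0]=+8.121 → step 1: x=0.002, v=0.168, θ=0.055, ω=-0.160
apply F[1]=+4.759 → step 2: x=0.006, v=0.266, θ=0.051, ω=-0.249
apply F[2]=+2.547 → step 3: x=0.012, v=0.317, θ=0.046, ω=-0.292
apply F[3]=+1.111 → step 4: x=0.018, v=0.340, θ=0.040, ω=-0.306
apply F[4]=+0.194 → step 5: x=0.025, v=0.343, θ=0.034, ω=-0.301
apply F[5]=-0.375 → step 6: x=0.032, v=0.334, θ=0.028, ω=-0.286
apply F[6]=-0.713 → step 7: x=0.039, v=0.319, θ=0.022, ω=-0.266
apply F[7]=-0.899 → step 8: x=0.045, v=0.299, θ=0.017, ω=-0.242
apply F[8]=-0.988 → step 9: x=0.050, v=0.278, θ=0.013, ω=-0.218
apply F[9]=-1.013 → step 10: x=0.056, v=0.257, θ=0.009, ω=-0.194
apply F[10]=-0.999 → step 11: x=0.061, v=0.236, θ=0.005, ω=-0.171
apply F[11]=-0.963 → step 12: x=0.065, v=0.216, θ=0.002, ω=-0.150
apply F[12]=-0.913 → step 13: x=0.069, v=0.197, θ=-0.001, ω=-0.130
apply F[13]=-0.857 → step 14: x=0.073, v=0.179, θ=-0.003, ω=-0.112
apply F[14]=-0.799 → step 15: x=0.077, v=0.163, θ=-0.005, ω=-0.096
apply F[15]=-0.741 → step 16: x=0.080, v=0.147, θ=-0.007, ω=-0.082
apply F[16]=-0.687 → step 17: x=0.083, v=0.133, θ=-0.009, ω=-0.069
apply F[17]=-0.634 → step 18: x=0.085, v=0.120, θ=-0.010, ω=-0.058
apply F[18]=-0.586 → step 19: x=0.087, v=0.108, θ=-0.011, ω=-0.048
apply F[19]=-0.541 → step 20: x=0.089, v=0.097, θ=-0.012, ω=-0.039
apply F[20]=-0.500 → step 21: x=0.091, v=0.087, θ=-0.013, ω=-0.031
apply F[21]=-0.462 → step 22: x=0.093, v=0.078, θ=-0.013, ω=-0.024
apply F[22]=-0.428 → step 23: x=0.094, v=0.069, θ=-0.014, ω=-0.018
apply F[23]=-0.396 → step 24: x=0.096, v=0.061, θ=-0.014, ω=-0.013
apply F[24]=-0.367 → step 25: x=0.097, v=0.054, θ=-0.014, ω=-0.008
apply F[25]=-0.341 → step 26: x=0.098, v=0.047, θ=-0.014, ω=-0.004

Answer: x=0.098, v=0.047, θ=-0.014, ω=-0.004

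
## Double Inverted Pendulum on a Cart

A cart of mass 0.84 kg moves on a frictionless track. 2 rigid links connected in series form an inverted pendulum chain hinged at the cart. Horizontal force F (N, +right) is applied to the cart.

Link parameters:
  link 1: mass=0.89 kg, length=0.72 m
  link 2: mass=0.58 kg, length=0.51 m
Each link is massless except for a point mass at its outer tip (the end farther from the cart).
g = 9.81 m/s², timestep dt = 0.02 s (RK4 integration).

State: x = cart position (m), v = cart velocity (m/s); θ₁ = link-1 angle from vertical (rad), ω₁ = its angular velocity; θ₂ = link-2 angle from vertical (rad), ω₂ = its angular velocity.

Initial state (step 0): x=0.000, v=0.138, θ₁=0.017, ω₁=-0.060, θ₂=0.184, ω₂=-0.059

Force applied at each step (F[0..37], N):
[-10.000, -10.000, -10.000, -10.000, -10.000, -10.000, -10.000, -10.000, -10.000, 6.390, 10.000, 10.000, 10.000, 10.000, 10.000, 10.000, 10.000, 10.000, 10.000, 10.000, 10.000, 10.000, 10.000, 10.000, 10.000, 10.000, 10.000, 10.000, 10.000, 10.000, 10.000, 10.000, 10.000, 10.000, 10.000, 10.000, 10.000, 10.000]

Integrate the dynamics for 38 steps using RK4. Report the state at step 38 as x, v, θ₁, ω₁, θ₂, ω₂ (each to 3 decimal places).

Answer: x=0.289, v=7.172, θ₁=3.246, ω₁=14.356, θ₂=0.460, ω₂=10.227

Derivation:
apply F[0]=-10.000 → step 1: x=0.000, v=-0.106, θ₁=0.019, ω₁=0.256, θ₂=0.184, ω₂=0.042
apply F[1]=-10.000 → step 2: x=-0.004, v=-0.351, θ₁=0.027, ω₁=0.576, θ₂=0.186, ω₂=0.139
apply F[2]=-10.000 → step 3: x=-0.014, v=-0.600, θ₁=0.042, ω₁=0.906, θ₂=0.189, ω₂=0.226
apply F[3]=-10.000 → step 4: x=-0.028, v=-0.853, θ₁=0.064, ω₁=1.251, θ₂=0.195, ω₂=0.300
apply F[4]=-10.000 → step 5: x=-0.048, v=-1.110, θ₁=0.092, ω₁=1.613, θ₂=0.201, ω₂=0.356
apply F[5]=-10.000 → step 6: x=-0.073, v=-1.371, θ₁=0.128, ω₁=1.992, θ₂=0.209, ω₂=0.393
apply F[6]=-10.000 → step 7: x=-0.103, v=-1.631, θ₁=0.172, ω₁=2.385, θ₂=0.217, ω₂=0.410
apply F[7]=-10.000 → step 8: x=-0.138, v=-1.884, θ₁=0.224, ω₁=2.783, θ₂=0.225, ω₂=0.414
apply F[8]=-10.000 → step 9: x=-0.178, v=-2.123, θ₁=0.283, ω₁=3.171, θ₂=0.233, ω₂=0.415
apply F[9]=+6.390 → step 10: x=-0.219, v=-2.013, θ₁=0.346, ω₁=3.116, θ₂=0.241, ω₂=0.396
apply F[10]=+10.000 → step 11: x=-0.258, v=-1.844, θ₁=0.407, ω₁=3.011, θ₂=0.249, ω₂=0.350
apply F[11]=+10.000 → step 12: x=-0.293, v=-1.690, θ₁=0.467, ω₁=2.950, θ₂=0.255, ω₂=0.283
apply F[12]=+10.000 → step 13: x=-0.326, v=-1.545, θ₁=0.525, ω₁=2.927, θ₂=0.260, ω₂=0.196
apply F[13]=+10.000 → step 14: x=-0.355, v=-1.408, θ₁=0.584, ω₁=2.935, θ₂=0.263, ω₂=0.094
apply F[14]=+10.000 → step 15: x=-0.382, v=-1.275, θ₁=0.643, ω₁=2.971, θ₂=0.264, ω₂=-0.021
apply F[15]=+10.000 → step 16: x=-0.406, v=-1.142, θ₁=0.703, ω₁=3.028, θ₂=0.262, ω₂=-0.146
apply F[16]=+10.000 → step 17: x=-0.428, v=-1.007, θ₁=0.764, ω₁=3.104, θ₂=0.258, ω₂=-0.276
apply F[17]=+10.000 → step 18: x=-0.446, v=-0.869, θ₁=0.827, ω₁=3.195, θ₂=0.251, ω₂=-0.408
apply F[18]=+10.000 → step 19: x=-0.462, v=-0.724, θ₁=0.892, ω₁=3.300, θ₂=0.242, ω₂=-0.539
apply F[19]=+10.000 → step 20: x=-0.475, v=-0.570, θ₁=0.959, ω₁=3.415, θ₂=0.230, ω₂=-0.664
apply F[20]=+10.000 → step 21: x=-0.485, v=-0.408, θ₁=1.029, ω₁=3.542, θ₂=0.215, ω₂=-0.780
apply F[21]=+10.000 → step 22: x=-0.491, v=-0.234, θ₁=1.101, ω₁=3.679, θ₂=0.198, ω₂=-0.883
apply F[22]=+10.000 → step 23: x=-0.494, v=-0.048, θ₁=1.176, ω₁=3.828, θ₂=0.180, ω₂=-0.969
apply F[23]=+10.000 → step 24: x=-0.493, v=0.153, θ₁=1.254, ω₁=3.991, θ₂=0.160, ω₂=-1.033
apply F[24]=+10.000 → step 25: x=-0.488, v=0.369, θ₁=1.336, ω₁=4.170, θ₂=0.139, ω₂=-1.071
apply F[25]=+10.000 → step 26: x=-0.478, v=0.603, θ₁=1.421, ω₁=4.370, θ₂=0.117, ω₂=-1.078
apply F[26]=+10.000 → step 27: x=-0.464, v=0.858, θ₁=1.511, ω₁=4.596, θ₂=0.096, ω₂=-1.047
apply F[27]=+10.000 → step 28: x=-0.444, v=1.138, θ₁=1.605, ω₁=4.856, θ₂=0.076, ω₂=-0.970
apply F[28]=+10.000 → step 29: x=-0.418, v=1.448, θ₁=1.705, ω₁=5.160, θ₂=0.057, ω₂=-0.837
apply F[29]=+10.000 → step 30: x=-0.386, v=1.796, θ₁=1.812, ω₁=5.523, θ₂=0.043, ω₂=-0.632
apply F[30]=+10.000 → step 31: x=-0.346, v=2.193, θ₁=1.927, ω₁=5.966, θ₂=0.033, ω₂=-0.335
apply F[31]=+10.000 → step 32: x=-0.298, v=2.654, θ₁=2.051, ω₁=6.520, θ₂=0.030, ω₂=0.084
apply F[32]=+10.000 → step 33: x=-0.239, v=3.204, θ₁=2.189, ω₁=7.232, θ₂=0.037, ω₂=0.672
apply F[33]=+10.000 → step 34: x=-0.169, v=3.876, θ₁=2.342, ω₁=8.175, θ₂=0.058, ω₂=1.506
apply F[34]=+10.000 → step 35: x=-0.083, v=4.714, θ₁=2.518, ω₁=9.456, θ₂=0.100, ω₂=2.717
apply F[35]=+10.000 → step 36: x=0.021, v=5.744, θ₁=2.724, ω₁=11.188, θ₂=0.171, ω₂=4.523
apply F[36]=+10.000 → step 37: x=0.147, v=6.797, θ₁=2.968, ω₁=13.204, θ₂=0.286, ω₂=7.152
apply F[37]=+10.000 → step 38: x=0.289, v=7.172, θ₁=3.246, ω₁=14.356, θ₂=0.460, ω₂=10.227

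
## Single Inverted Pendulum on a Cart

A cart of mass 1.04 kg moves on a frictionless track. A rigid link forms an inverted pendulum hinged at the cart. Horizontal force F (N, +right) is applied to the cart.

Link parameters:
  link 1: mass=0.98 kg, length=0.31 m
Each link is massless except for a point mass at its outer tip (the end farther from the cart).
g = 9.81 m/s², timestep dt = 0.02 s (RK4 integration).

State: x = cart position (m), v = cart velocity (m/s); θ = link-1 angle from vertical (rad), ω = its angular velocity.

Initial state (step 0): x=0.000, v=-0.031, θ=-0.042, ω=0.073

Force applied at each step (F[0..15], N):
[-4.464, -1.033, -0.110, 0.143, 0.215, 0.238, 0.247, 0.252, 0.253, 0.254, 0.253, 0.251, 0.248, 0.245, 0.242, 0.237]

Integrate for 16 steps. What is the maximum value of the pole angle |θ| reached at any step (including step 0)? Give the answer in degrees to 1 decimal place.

apply F[0]=-4.464 → step 1: x=-0.001, v=-0.109, θ=-0.038, ω=0.300
apply F[1]=-1.033 → step 2: x=-0.004, v=-0.123, θ=-0.032, ω=0.320
apply F[2]=-0.110 → step 3: x=-0.006, v=-0.119, θ=-0.026, ω=0.292
apply F[3]=+0.143 → step 4: x=-0.008, v=-0.112, θ=-0.021, ω=0.254
apply F[4]=+0.215 → step 5: x=-0.011, v=-0.105, θ=-0.016, ω=0.219
apply F[5]=+0.238 → step 6: x=-0.013, v=-0.098, θ=-0.012, ω=0.187
apply F[6]=+0.247 → step 7: x=-0.015, v=-0.091, θ=-0.008, ω=0.159
apply F[7]=+0.252 → step 8: x=-0.016, v=-0.085, θ=-0.005, ω=0.135
apply F[8]=+0.253 → step 9: x=-0.018, v=-0.079, θ=-0.003, ω=0.115
apply F[9]=+0.254 → step 10: x=-0.019, v=-0.074, θ=-0.001, ω=0.097
apply F[10]=+0.253 → step 11: x=-0.021, v=-0.069, θ=0.001, ω=0.081
apply F[11]=+0.251 → step 12: x=-0.022, v=-0.065, θ=0.003, ω=0.068
apply F[12]=+0.248 → step 13: x=-0.024, v=-0.061, θ=0.004, ω=0.056
apply F[13]=+0.245 → step 14: x=-0.025, v=-0.057, θ=0.005, ω=0.046
apply F[14]=+0.242 → step 15: x=-0.026, v=-0.053, θ=0.006, ω=0.038
apply F[15]=+0.237 → step 16: x=-0.027, v=-0.050, θ=0.006, ω=0.031
Max |angle| over trajectory = 0.042 rad = 2.4°.

Answer: 2.4°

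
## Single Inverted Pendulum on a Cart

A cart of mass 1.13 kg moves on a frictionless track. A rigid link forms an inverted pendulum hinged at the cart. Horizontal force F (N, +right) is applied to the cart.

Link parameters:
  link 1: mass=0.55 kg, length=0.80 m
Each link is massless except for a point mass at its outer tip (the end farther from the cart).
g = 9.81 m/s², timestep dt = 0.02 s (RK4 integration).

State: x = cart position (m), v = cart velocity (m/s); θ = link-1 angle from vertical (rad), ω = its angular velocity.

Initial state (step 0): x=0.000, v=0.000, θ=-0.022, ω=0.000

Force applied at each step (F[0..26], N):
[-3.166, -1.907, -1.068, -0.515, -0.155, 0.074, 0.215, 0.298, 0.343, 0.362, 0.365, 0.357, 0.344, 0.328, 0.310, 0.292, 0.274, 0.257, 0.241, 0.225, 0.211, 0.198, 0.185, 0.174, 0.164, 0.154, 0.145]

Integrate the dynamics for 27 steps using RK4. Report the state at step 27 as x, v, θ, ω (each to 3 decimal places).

apply F[0]=-3.166 → step 1: x=-0.001, v=-0.054, θ=-0.021, ω=0.062
apply F[1]=-1.907 → step 2: x=-0.002, v=-0.086, θ=-0.020, ω=0.097
apply F[2]=-1.068 → step 3: x=-0.004, v=-0.103, θ=-0.018, ω=0.113
apply F[3]=-0.515 → step 4: x=-0.006, v=-0.110, θ=-0.015, ω=0.119
apply F[4]=-0.155 → step 5: x=-0.008, v=-0.112, θ=-0.013, ω=0.117
apply F[5]=+0.074 → step 6: x=-0.010, v=-0.109, θ=-0.011, ω=0.111
apply F[6]=+0.215 → step 7: x=-0.013, v=-0.105, θ=-0.009, ω=0.103
apply F[7]=+0.298 → step 8: x=-0.015, v=-0.099, θ=-0.007, ω=0.094
apply F[8]=+0.343 → step 9: x=-0.016, v=-0.092, θ=-0.005, ω=0.084
apply F[9]=+0.362 → step 10: x=-0.018, v=-0.085, θ=-0.003, ω=0.074
apply F[10]=+0.365 → step 11: x=-0.020, v=-0.078, θ=-0.002, ω=0.065
apply F[11]=+0.357 → step 12: x=-0.021, v=-0.072, θ=-0.001, ω=0.057
apply F[12]=+0.344 → step 13: x=-0.023, v=-0.066, θ=0.000, ω=0.049
apply F[13]=+0.328 → step 14: x=-0.024, v=-0.060, θ=0.001, ω=0.042
apply F[14]=+0.310 → step 15: x=-0.025, v=-0.055, θ=0.002, ω=0.036
apply F[15]=+0.292 → step 16: x=-0.026, v=-0.050, θ=0.003, ω=0.031
apply F[16]=+0.274 → step 17: x=-0.027, v=-0.045, θ=0.003, ω=0.026
apply F[17]=+0.257 → step 18: x=-0.028, v=-0.041, θ=0.004, ω=0.021
apply F[18]=+0.241 → step 19: x=-0.029, v=-0.037, θ=0.004, ω=0.017
apply F[19]=+0.225 → step 20: x=-0.030, v=-0.034, θ=0.005, ω=0.014
apply F[20]=+0.211 → step 21: x=-0.030, v=-0.030, θ=0.005, ω=0.011
apply F[21]=+0.198 → step 22: x=-0.031, v=-0.027, θ=0.005, ω=0.008
apply F[22]=+0.185 → step 23: x=-0.031, v=-0.025, θ=0.005, ω=0.006
apply F[23]=+0.174 → step 24: x=-0.032, v=-0.022, θ=0.005, ω=0.004
apply F[24]=+0.164 → step 25: x=-0.032, v=-0.020, θ=0.005, ω=0.003
apply F[25]=+0.154 → step 26: x=-0.033, v=-0.017, θ=0.005, ω=0.001
apply F[26]=+0.145 → step 27: x=-0.033, v=-0.015, θ=0.005, ω=-0.000

Answer: x=-0.033, v=-0.015, θ=0.005, ω=-0.000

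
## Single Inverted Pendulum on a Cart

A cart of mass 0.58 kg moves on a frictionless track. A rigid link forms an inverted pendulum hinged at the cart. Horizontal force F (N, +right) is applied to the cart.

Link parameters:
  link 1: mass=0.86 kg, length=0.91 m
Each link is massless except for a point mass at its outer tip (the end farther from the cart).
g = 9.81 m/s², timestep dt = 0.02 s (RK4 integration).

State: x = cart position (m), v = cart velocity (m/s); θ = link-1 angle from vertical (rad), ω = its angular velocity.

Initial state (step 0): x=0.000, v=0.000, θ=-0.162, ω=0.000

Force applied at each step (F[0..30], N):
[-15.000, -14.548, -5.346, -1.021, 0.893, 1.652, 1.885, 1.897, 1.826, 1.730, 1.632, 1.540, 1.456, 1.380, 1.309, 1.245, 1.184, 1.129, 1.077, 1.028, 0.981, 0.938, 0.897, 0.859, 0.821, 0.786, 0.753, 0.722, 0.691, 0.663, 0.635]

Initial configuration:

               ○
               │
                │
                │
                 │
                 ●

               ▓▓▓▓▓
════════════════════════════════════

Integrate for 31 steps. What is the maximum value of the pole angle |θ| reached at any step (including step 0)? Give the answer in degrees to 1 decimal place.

apply F[0]=-15.000 → step 1: x=-0.005, v=-0.454, θ=-0.157, ω=0.459
apply F[1]=-14.548 → step 2: x=-0.018, v=-0.900, θ=-0.144, ω=0.910
apply F[2]=-5.346 → step 3: x=-0.038, v=-1.045, θ=-0.124, ω=1.039
apply F[3]=-1.021 → step 4: x=-0.058, v=-1.050, θ=-0.104, ω=1.021
apply F[4]=+0.893 → step 5: x=-0.079, v=-0.996, θ=-0.084, ω=0.940
apply F[5]=+1.652 → step 6: x=-0.098, v=-0.919, θ=-0.066, ω=0.840
apply F[6]=+1.885 → step 7: x=-0.116, v=-0.839, θ=-0.051, ω=0.740
apply F[7]=+1.897 → step 8: x=-0.132, v=-0.761, θ=-0.037, ω=0.645
apply F[8]=+1.826 → step 9: x=-0.146, v=-0.690, θ=-0.025, ω=0.560
apply F[9]=+1.730 → step 10: x=-0.159, v=-0.625, θ=-0.014, ω=0.485
apply F[10]=+1.632 → step 11: x=-0.171, v=-0.566, θ=-0.005, ω=0.418
apply F[11]=+1.540 → step 12: x=-0.182, v=-0.513, θ=0.003, ω=0.359
apply F[12]=+1.456 → step 13: x=-0.192, v=-0.464, θ=0.009, ω=0.307
apply F[13]=+1.380 → step 14: x=-0.201, v=-0.420, θ=0.015, ω=0.261
apply F[14]=+1.309 → step 15: x=-0.209, v=-0.380, θ=0.020, ω=0.221
apply F[15]=+1.245 → step 16: x=-0.216, v=-0.343, θ=0.024, ω=0.185
apply F[16]=+1.184 → step 17: x=-0.222, v=-0.310, θ=0.027, ω=0.154
apply F[17]=+1.129 → step 18: x=-0.228, v=-0.279, θ=0.030, ω=0.127
apply F[18]=+1.077 → step 19: x=-0.234, v=-0.251, θ=0.032, ω=0.102
apply F[19]=+1.028 → step 20: x=-0.238, v=-0.225, θ=0.034, ω=0.081
apply F[20]=+0.981 → step 21: x=-0.243, v=-0.202, θ=0.036, ω=0.063
apply F[21]=+0.938 → step 22: x=-0.246, v=-0.180, θ=0.037, ω=0.047
apply F[22]=+0.897 → step 23: x=-0.250, v=-0.160, θ=0.037, ω=0.033
apply F[23]=+0.859 → step 24: x=-0.253, v=-0.141, θ=0.038, ω=0.020
apply F[24]=+0.821 → step 25: x=-0.255, v=-0.124, θ=0.038, ω=0.010
apply F[25]=+0.786 → step 26: x=-0.258, v=-0.108, θ=0.038, ω=0.000
apply F[26]=+0.753 → step 27: x=-0.260, v=-0.093, θ=0.038, ω=-0.008
apply F[27]=+0.722 → step 28: x=-0.261, v=-0.080, θ=0.038, ω=-0.015
apply F[28]=+0.691 → step 29: x=-0.263, v=-0.067, θ=0.038, ω=-0.020
apply F[29]=+0.663 → step 30: x=-0.264, v=-0.055, θ=0.037, ω=-0.026
apply F[30]=+0.635 → step 31: x=-0.265, v=-0.044, θ=0.037, ω=-0.030
Max |angle| over trajectory = 0.162 rad = 9.3°.

Answer: 9.3°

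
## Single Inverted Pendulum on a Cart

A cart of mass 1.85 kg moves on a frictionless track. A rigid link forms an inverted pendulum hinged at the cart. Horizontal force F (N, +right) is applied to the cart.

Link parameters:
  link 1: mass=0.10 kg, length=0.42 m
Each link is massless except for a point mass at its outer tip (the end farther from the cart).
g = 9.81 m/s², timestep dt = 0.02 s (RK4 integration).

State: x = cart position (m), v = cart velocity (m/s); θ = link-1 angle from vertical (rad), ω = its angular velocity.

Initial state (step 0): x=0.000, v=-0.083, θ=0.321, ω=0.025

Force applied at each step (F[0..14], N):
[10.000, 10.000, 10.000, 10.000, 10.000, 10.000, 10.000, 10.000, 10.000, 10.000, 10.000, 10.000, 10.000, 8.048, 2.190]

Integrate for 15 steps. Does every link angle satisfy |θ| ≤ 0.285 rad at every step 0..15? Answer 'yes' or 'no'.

Answer: no

Derivation:
apply F[0]=+10.000 → step 1: x=-0.001, v=0.021, θ=0.321, ω=-0.063
apply F[1]=+10.000 → step 2: x=0.001, v=0.126, θ=0.318, ω=-0.153
apply F[2]=+10.000 → step 3: x=0.004, v=0.230, θ=0.315, ω=-0.243
apply F[3]=+10.000 → step 4: x=0.010, v=0.335, θ=0.309, ω=-0.337
apply F[4]=+10.000 → step 5: x=0.018, v=0.439, θ=0.301, ω=-0.434
apply F[5]=+10.000 → step 6: x=0.028, v=0.544, θ=0.291, ω=-0.536
apply F[6]=+10.000 → step 7: x=0.040, v=0.649, θ=0.280, ω=-0.644
apply F[7]=+10.000 → step 8: x=0.054, v=0.754, θ=0.265, ω=-0.759
apply F[8]=+10.000 → step 9: x=0.070, v=0.859, θ=0.249, ω=-0.882
apply F[9]=+10.000 → step 10: x=0.088, v=0.964, θ=0.230, ω=-1.015
apply F[10]=+10.000 → step 11: x=0.108, v=1.070, θ=0.208, ω=-1.159
apply F[11]=+10.000 → step 12: x=0.131, v=1.176, θ=0.184, ω=-1.315
apply F[12]=+10.000 → step 13: x=0.155, v=1.282, θ=0.156, ω=-1.486
apply F[13]=+8.048 → step 14: x=0.182, v=1.368, θ=0.125, ω=-1.622
apply F[14]=+2.190 → step 15: x=0.209, v=1.391, θ=0.092, ω=-1.625
Max |angle| over trajectory = 0.321 rad; bound = 0.285 → exceeded.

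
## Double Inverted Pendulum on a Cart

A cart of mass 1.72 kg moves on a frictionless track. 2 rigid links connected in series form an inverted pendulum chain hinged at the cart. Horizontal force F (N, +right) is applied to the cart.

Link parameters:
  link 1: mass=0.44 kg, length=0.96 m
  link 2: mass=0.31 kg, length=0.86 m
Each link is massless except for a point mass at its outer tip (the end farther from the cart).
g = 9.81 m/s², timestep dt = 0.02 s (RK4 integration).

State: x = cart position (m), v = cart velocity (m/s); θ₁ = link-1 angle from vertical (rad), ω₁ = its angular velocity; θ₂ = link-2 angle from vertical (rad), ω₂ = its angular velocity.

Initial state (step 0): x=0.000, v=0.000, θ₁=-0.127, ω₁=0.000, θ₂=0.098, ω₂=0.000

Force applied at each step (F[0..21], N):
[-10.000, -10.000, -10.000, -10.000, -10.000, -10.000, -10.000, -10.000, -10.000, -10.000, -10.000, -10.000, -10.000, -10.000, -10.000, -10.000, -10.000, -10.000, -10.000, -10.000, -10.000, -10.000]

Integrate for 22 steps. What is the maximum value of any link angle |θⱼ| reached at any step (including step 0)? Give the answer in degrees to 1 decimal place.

apply F[0]=-10.000 → step 1: x=-0.001, v=-0.105, θ₁=-0.126, ω₁=0.051, θ₂=0.099, ω₂=0.089
apply F[1]=-10.000 → step 2: x=-0.004, v=-0.211, θ₁=-0.125, ω₁=0.102, θ₂=0.102, ω₂=0.178
apply F[2]=-10.000 → step 3: x=-0.009, v=-0.316, θ₁=-0.122, ω₁=0.154, θ₂=0.106, ω₂=0.267
apply F[3]=-10.000 → step 4: x=-0.017, v=-0.422, θ₁=-0.119, ω₁=0.206, θ₂=0.112, ω₂=0.357
apply F[4]=-10.000 → step 5: x=-0.026, v=-0.528, θ₁=-0.114, ω₁=0.260, θ₂=0.120, ω₂=0.447
apply F[5]=-10.000 → step 6: x=-0.038, v=-0.635, θ₁=-0.108, ω₁=0.316, θ₂=0.130, ω₂=0.538
apply F[6]=-10.000 → step 7: x=-0.052, v=-0.742, θ₁=-0.102, ω₁=0.373, θ₂=0.142, ω₂=0.630
apply F[7]=-10.000 → step 8: x=-0.068, v=-0.850, θ₁=-0.093, ω₁=0.433, θ₂=0.155, ω₂=0.722
apply F[8]=-10.000 → step 9: x=-0.086, v=-0.959, θ₁=-0.084, ω₁=0.495, θ₂=0.171, ω₂=0.816
apply F[9]=-10.000 → step 10: x=-0.106, v=-1.069, θ₁=-0.074, ω₁=0.561, θ₂=0.188, ω₂=0.909
apply F[10]=-10.000 → step 11: x=-0.129, v=-1.180, θ₁=-0.062, ω₁=0.631, θ₂=0.207, ω₂=1.004
apply F[11]=-10.000 → step 12: x=-0.153, v=-1.292, θ₁=-0.048, ω₁=0.705, θ₂=0.228, ω₂=1.098
apply F[12]=-10.000 → step 13: x=-0.180, v=-1.405, θ₁=-0.033, ω₁=0.783, θ₂=0.251, ω₂=1.192
apply F[13]=-10.000 → step 14: x=-0.210, v=-1.520, θ₁=-0.017, ω₁=0.867, θ₂=0.276, ω₂=1.286
apply F[14]=-10.000 → step 15: x=-0.241, v=-1.636, θ₁=0.001, ω₁=0.957, θ₂=0.302, ω₂=1.378
apply F[15]=-10.000 → step 16: x=-0.275, v=-1.753, θ₁=0.021, ω₁=1.054, θ₂=0.331, ω₂=1.469
apply F[16]=-10.000 → step 17: x=-0.311, v=-1.871, θ₁=0.043, ω₁=1.158, θ₂=0.361, ω₂=1.557
apply F[17]=-10.000 → step 18: x=-0.350, v=-1.990, θ₁=0.068, ω₁=1.270, θ₂=0.393, ω₂=1.641
apply F[18]=-10.000 → step 19: x=-0.391, v=-2.111, θ₁=0.094, ω₁=1.391, θ₂=0.427, ω₂=1.720
apply F[19]=-10.000 → step 20: x=-0.434, v=-2.233, θ₁=0.123, ω₁=1.521, θ₂=0.462, ω₂=1.793
apply F[20]=-10.000 → step 21: x=-0.480, v=-2.355, θ₁=0.155, ω₁=1.661, θ₂=0.498, ω₂=1.859
apply F[21]=-10.000 → step 22: x=-0.528, v=-2.477, θ₁=0.190, ω₁=1.811, θ₂=0.536, ω₂=1.915
Max |angle| over trajectory = 0.536 rad = 30.7°.

Answer: 30.7°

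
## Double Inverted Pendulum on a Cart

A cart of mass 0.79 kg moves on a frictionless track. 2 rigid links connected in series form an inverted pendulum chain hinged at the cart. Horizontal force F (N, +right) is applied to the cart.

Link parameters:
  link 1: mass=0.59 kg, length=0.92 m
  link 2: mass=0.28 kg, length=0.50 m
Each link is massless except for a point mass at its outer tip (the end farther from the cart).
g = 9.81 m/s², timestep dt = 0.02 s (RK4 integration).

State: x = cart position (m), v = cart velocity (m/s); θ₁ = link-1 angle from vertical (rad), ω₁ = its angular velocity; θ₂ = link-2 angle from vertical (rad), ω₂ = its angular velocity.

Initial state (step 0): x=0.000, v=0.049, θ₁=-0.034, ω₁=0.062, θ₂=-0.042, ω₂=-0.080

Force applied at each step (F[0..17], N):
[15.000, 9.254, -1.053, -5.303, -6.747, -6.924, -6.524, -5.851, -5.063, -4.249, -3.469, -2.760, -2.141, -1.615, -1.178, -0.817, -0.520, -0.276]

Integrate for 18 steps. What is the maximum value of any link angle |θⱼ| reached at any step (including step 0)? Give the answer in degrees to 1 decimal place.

Answer: 5.1°

Derivation:
apply F[0]=+15.000 → step 1: x=0.005, v=0.436, θ₁=-0.037, ω₁=-0.365, θ₂=-0.044, ω₂=-0.084
apply F[1]=+9.254 → step 2: x=0.016, v=0.678, θ₁=-0.047, ω₁=-0.637, θ₂=-0.045, ω₂=-0.086
apply F[2]=-1.053 → step 3: x=0.029, v=0.663, θ₁=-0.060, ω₁=-0.632, θ₂=-0.047, ω₂=-0.082
apply F[3]=-5.303 → step 4: x=0.041, v=0.543, θ₁=-0.071, ω₁=-0.518, θ₂=-0.049, ω₂=-0.071
apply F[4]=-6.747 → step 5: x=0.051, v=0.389, θ₁=-0.080, ω₁=-0.370, θ₂=-0.050, ω₂=-0.056
apply F[5]=-6.924 → step 6: x=0.057, v=0.233, θ₁=-0.086, ω₁=-0.222, θ₂=-0.051, ω₂=-0.035
apply F[6]=-6.524 → step 7: x=0.060, v=0.087, θ₁=-0.089, ω₁=-0.087, θ₂=-0.051, ω₂=-0.013
apply F[7]=-5.851 → step 8: x=0.061, v=-0.040, θ₁=-0.090, ω₁=0.028, θ₂=-0.051, ω₂=0.010
apply F[8]=-5.063 → step 9: x=0.059, v=-0.148, θ₁=-0.088, ω₁=0.122, θ₂=-0.051, ω₂=0.033
apply F[9]=-4.249 → step 10: x=0.055, v=-0.237, θ₁=-0.085, ω₁=0.195, θ₂=-0.050, ω₂=0.055
apply F[10]=-3.469 → step 11: x=0.049, v=-0.306, θ₁=-0.081, ω₁=0.250, θ₂=-0.049, ω₂=0.075
apply F[11]=-2.760 → step 12: x=0.043, v=-0.359, θ₁=-0.075, ω₁=0.287, θ₂=-0.047, ω₂=0.092
apply F[12]=-2.141 → step 13: x=0.035, v=-0.398, θ₁=-0.069, ω₁=0.311, θ₂=-0.045, ω₂=0.107
apply F[13]=-1.615 → step 14: x=0.027, v=-0.424, θ₁=-0.063, ω₁=0.324, θ₂=-0.043, ω₂=0.120
apply F[14]=-1.178 → step 15: x=0.018, v=-0.441, θ₁=-0.056, ω₁=0.328, θ₂=-0.040, ω₂=0.131
apply F[15]=-0.817 → step 16: x=0.009, v=-0.451, θ₁=-0.050, ω₁=0.325, θ₂=-0.038, ω₂=0.139
apply F[16]=-0.520 → step 17: x=0.000, v=-0.454, θ₁=-0.043, ω₁=0.317, θ₂=-0.035, ω₂=0.145
apply F[17]=-0.276 → step 18: x=-0.009, v=-0.452, θ₁=-0.037, ω₁=0.306, θ₂=-0.032, ω₂=0.149
Max |angle| over trajectory = 0.090 rad = 5.1°.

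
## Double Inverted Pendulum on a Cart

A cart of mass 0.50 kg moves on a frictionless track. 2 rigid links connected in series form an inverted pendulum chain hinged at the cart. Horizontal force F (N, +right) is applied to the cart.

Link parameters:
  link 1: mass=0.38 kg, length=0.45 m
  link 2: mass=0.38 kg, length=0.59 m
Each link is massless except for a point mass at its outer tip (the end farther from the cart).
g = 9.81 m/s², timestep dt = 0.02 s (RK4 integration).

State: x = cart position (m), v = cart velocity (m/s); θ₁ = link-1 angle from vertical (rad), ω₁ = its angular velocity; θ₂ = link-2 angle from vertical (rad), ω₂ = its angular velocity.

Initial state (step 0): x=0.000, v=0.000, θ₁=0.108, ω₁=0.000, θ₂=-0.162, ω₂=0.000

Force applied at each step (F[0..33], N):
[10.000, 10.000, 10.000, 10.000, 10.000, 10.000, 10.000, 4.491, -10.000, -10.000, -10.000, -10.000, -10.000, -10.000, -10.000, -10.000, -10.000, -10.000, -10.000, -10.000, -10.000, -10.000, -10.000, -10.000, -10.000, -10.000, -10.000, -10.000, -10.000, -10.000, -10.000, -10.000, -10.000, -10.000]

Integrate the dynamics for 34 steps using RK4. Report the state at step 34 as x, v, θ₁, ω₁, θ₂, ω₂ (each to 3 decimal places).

apply F[0]=+10.000 → step 1: x=0.004, v=0.365, θ₁=0.102, ω₁=-0.637, θ₂=-0.164, ω₂=-0.195
apply F[1]=+10.000 → step 2: x=0.015, v=0.736, θ₁=0.082, ω₁=-1.303, θ₂=-0.170, ω₂=-0.375
apply F[2]=+10.000 → step 3: x=0.033, v=1.117, θ₁=0.049, ω₁=-2.025, θ₂=-0.179, ω₂=-0.525
apply F[3]=+10.000 → step 4: x=0.059, v=1.511, θ₁=0.001, ω₁=-2.823, θ₂=-0.190, ω₂=-0.628
apply F[4]=+10.000 → step 5: x=0.094, v=1.914, θ₁=-0.064, ω₁=-3.702, θ₂=-0.204, ω₂=-0.676
apply F[5]=+10.000 → step 6: x=0.136, v=2.312, θ₁=-0.148, ω₁=-4.627, θ₂=-0.217, ω₂=-0.676
apply F[6]=+10.000 → step 7: x=0.186, v=2.677, θ₁=-0.249, ω₁=-5.512, θ₂=-0.230, ω₂=-0.668
apply F[7]=+4.491 → step 8: x=0.241, v=2.792, θ₁=-0.363, ω₁=-5.864, θ₂=-0.244, ω₂=-0.702
apply F[8]=-10.000 → step 9: x=0.293, v=2.421, θ₁=-0.474, ω₁=-5.306, θ₂=-0.258, ω₂=-0.674
apply F[9]=-10.000 → step 10: x=0.338, v=2.091, θ₁=-0.577, ω₁=-4.941, θ₂=-0.271, ω₂=-0.593
apply F[10]=-10.000 → step 11: x=0.377, v=1.790, θ₁=-0.673, ω₁=-4.731, θ₂=-0.281, ω₂=-0.464
apply F[11]=-10.000 → step 12: x=0.409, v=1.506, θ₁=-0.767, ω₁=-4.642, θ₂=-0.289, ω₂=-0.299
apply F[12]=-10.000 → step 13: x=0.437, v=1.231, θ₁=-0.859, ω₁=-4.646, θ₂=-0.293, ω₂=-0.108
apply F[13]=-10.000 → step 14: x=0.459, v=0.956, θ₁=-0.953, ω₁=-4.723, θ₂=-0.293, ω₂=0.096
apply F[14]=-10.000 → step 15: x=0.475, v=0.677, θ₁=-1.049, ω₁=-4.858, θ₂=-0.289, ω₂=0.305
apply F[15]=-10.000 → step 16: x=0.486, v=0.388, θ₁=-1.148, ω₁=-5.043, θ₂=-0.281, ω₂=0.507
apply F[16]=-10.000 → step 17: x=0.490, v=0.086, θ₁=-1.251, ω₁=-5.275, θ₂=-0.269, ω₂=0.693
apply F[17]=-10.000 → step 18: x=0.489, v=-0.235, θ₁=-1.359, ω₁=-5.555, θ₂=-0.254, ω₂=0.852
apply F[18]=-10.000 → step 19: x=0.481, v=-0.576, θ₁=-1.473, ω₁=-5.889, θ₂=-0.235, ω₂=0.973
apply F[19]=-10.000 → step 20: x=0.466, v=-0.945, θ₁=-1.595, ω₁=-6.294, θ₂=-0.215, ω₂=1.041
apply F[20]=-10.000 → step 21: x=0.443, v=-1.347, θ₁=-1.726, ω₁=-6.794, θ₂=-0.194, ω₂=1.036
apply F[21]=-10.000 → step 22: x=0.412, v=-1.793, θ₁=-1.868, ω₁=-7.432, θ₂=-0.174, ω₂=0.930
apply F[22]=-10.000 → step 23: x=0.371, v=-2.302, θ₁=-2.024, ω₁=-8.280, θ₂=-0.158, ω₂=0.675
apply F[23]=-10.000 → step 24: x=0.319, v=-2.904, θ₁=-2.201, ω₁=-9.464, θ₂=-0.149, ω₂=0.187
apply F[24]=-10.000 → step 25: x=0.254, v=-3.654, θ₁=-2.407, ω₁=-11.222, θ₂=-0.153, ω₂=-0.692
apply F[25]=-10.000 → step 26: x=0.171, v=-4.632, θ₁=-2.657, ω₁=-13.979, θ₂=-0.181, ω₂=-2.279
apply F[26]=-10.000 → step 27: x=0.067, v=-5.778, θ₁=-2.975, ω₁=-17.979, θ₂=-0.252, ω₂=-5.033
apply F[27]=-10.000 → step 28: x=-0.054, v=-6.026, θ₁=-3.364, ω₁=-20.170, θ₂=-0.384, ω₂=-7.921
apply F[28]=-10.000 → step 29: x=-0.164, v=-4.879, θ₁=-3.749, ω₁=-17.979, θ₂=-0.551, ω₂=-8.424
apply F[29]=-10.000 → step 30: x=-0.250, v=-3.753, θ₁=-4.083, ω₁=-15.575, θ₂=-0.714, ω₂=-7.749
apply F[30]=-10.000 → step 31: x=-0.316, v=-2.919, θ₁=-4.378, ω₁=-13.957, θ₂=-0.860, ω₂=-6.829
apply F[31]=-10.000 → step 32: x=-0.368, v=-2.289, θ₁=-4.645, ω₁=-12.876, θ₂=-0.986, ω₂=-5.819
apply F[32]=-10.000 → step 33: x=-0.408, v=-1.802, θ₁=-4.895, ω₁=-12.103, θ₂=-1.092, ω₂=-4.719
apply F[33]=-10.000 → step 34: x=-0.441, v=-1.436, θ₁=-5.130, ω₁=-11.491, θ₂=-1.174, ω₂=-3.517

Answer: x=-0.441, v=-1.436, θ₁=-5.130, ω₁=-11.491, θ₂=-1.174, ω₂=-3.517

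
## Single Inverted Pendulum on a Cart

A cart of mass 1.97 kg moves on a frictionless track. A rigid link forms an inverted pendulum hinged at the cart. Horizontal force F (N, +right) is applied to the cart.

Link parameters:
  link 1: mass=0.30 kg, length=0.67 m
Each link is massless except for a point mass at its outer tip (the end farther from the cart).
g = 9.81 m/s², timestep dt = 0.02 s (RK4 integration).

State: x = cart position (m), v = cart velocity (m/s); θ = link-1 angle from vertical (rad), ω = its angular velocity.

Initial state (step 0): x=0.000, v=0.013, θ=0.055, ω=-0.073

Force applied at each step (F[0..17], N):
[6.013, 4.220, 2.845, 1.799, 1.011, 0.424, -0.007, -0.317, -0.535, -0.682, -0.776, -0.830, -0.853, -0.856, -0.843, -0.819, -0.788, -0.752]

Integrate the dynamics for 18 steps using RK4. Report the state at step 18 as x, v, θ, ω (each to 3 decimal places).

Answer: x=0.047, v=0.085, θ=-0.003, ω=-0.064

Derivation:
apply F[0]=+6.013 → step 1: x=0.001, v=0.072, θ=0.053, ω=-0.146
apply F[1]=+4.220 → step 2: x=0.003, v=0.114, θ=0.049, ω=-0.192
apply F[2]=+2.845 → step 3: x=0.005, v=0.141, θ=0.045, ω=-0.219
apply F[3]=+1.799 → step 4: x=0.008, v=0.158, θ=0.041, ω=-0.232
apply F[4]=+1.011 → step 5: x=0.012, v=0.167, θ=0.036, ω=-0.234
apply F[5]=+0.424 → step 6: x=0.015, v=0.171, θ=0.032, ω=-0.229
apply F[6]=-0.007 → step 7: x=0.018, v=0.170, θ=0.027, ω=-0.219
apply F[7]=-0.317 → step 8: x=0.022, v=0.166, θ=0.023, ω=-0.206
apply F[8]=-0.535 → step 9: x=0.025, v=0.160, θ=0.019, ω=-0.191
apply F[9]=-0.682 → step 10: x=0.028, v=0.152, θ=0.015, ω=-0.175
apply F[10]=-0.776 → step 11: x=0.031, v=0.144, θ=0.012, ω=-0.159
apply F[11]=-0.830 → step 12: x=0.034, v=0.135, θ=0.009, ω=-0.143
apply F[12]=-0.853 → step 13: x=0.036, v=0.126, θ=0.006, ω=-0.127
apply F[13]=-0.856 → step 14: x=0.039, v=0.117, θ=0.004, ω=-0.113
apply F[14]=-0.843 → step 15: x=0.041, v=0.109, θ=0.002, ω=-0.099
apply F[15]=-0.819 → step 16: x=0.043, v=0.100, θ=-0.000, ω=-0.086
apply F[16]=-0.788 → step 17: x=0.045, v=0.093, θ=-0.002, ω=-0.075
apply F[17]=-0.752 → step 18: x=0.047, v=0.085, θ=-0.003, ω=-0.064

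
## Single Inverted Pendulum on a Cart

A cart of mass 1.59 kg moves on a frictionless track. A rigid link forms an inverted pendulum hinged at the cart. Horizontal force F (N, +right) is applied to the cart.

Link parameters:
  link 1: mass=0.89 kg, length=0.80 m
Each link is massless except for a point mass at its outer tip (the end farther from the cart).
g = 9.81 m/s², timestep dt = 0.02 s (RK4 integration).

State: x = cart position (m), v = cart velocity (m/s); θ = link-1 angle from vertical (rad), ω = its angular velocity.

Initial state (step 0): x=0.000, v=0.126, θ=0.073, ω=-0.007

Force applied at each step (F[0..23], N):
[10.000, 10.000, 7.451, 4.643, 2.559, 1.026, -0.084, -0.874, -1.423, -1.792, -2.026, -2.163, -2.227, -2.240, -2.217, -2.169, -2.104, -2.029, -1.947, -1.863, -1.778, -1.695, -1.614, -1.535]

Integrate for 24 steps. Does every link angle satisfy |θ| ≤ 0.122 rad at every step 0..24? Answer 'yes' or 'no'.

apply F[0]=+10.000 → step 1: x=0.004, v=0.244, θ=0.072, ω=-0.136
apply F[1]=+10.000 → step 2: x=0.010, v=0.361, θ=0.068, ω=-0.266
apply F[2]=+7.451 → step 3: x=0.018, v=0.448, θ=0.061, ω=-0.358
apply F[3]=+4.643 → step 4: x=0.027, v=0.500, θ=0.054, ω=-0.409
apply F[4]=+2.559 → step 5: x=0.038, v=0.527, θ=0.045, ω=-0.430
apply F[5]=+1.026 → step 6: x=0.048, v=0.535, θ=0.037, ω=-0.430
apply F[6]=-0.084 → step 7: x=0.059, v=0.531, θ=0.028, ω=-0.417
apply F[7]=-0.874 → step 8: x=0.069, v=0.517, θ=0.020, ω=-0.394
apply F[8]=-1.423 → step 9: x=0.079, v=0.497, θ=0.013, ω=-0.365
apply F[9]=-1.792 → step 10: x=0.089, v=0.474, θ=0.006, ω=-0.334
apply F[10]=-2.026 → step 11: x=0.098, v=0.448, θ=-0.001, ω=-0.301
apply F[11]=-2.163 → step 12: x=0.107, v=0.421, θ=-0.006, ω=-0.268
apply F[12]=-2.227 → step 13: x=0.115, v=0.394, θ=-0.012, ω=-0.237
apply F[13]=-2.240 → step 14: x=0.123, v=0.368, θ=-0.016, ω=-0.207
apply F[14]=-2.217 → step 15: x=0.130, v=0.342, θ=-0.020, ω=-0.179
apply F[15]=-2.169 → step 16: x=0.137, v=0.317, θ=-0.023, ω=-0.153
apply F[16]=-2.104 → step 17: x=0.143, v=0.293, θ=-0.026, ω=-0.129
apply F[17]=-2.029 → step 18: x=0.148, v=0.270, θ=-0.028, ω=-0.108
apply F[18]=-1.947 → step 19: x=0.153, v=0.249, θ=-0.030, ω=-0.088
apply F[19]=-1.863 → step 20: x=0.158, v=0.229, θ=-0.032, ω=-0.071
apply F[20]=-1.778 → step 21: x=0.163, v=0.210, θ=-0.033, ω=-0.055
apply F[21]=-1.695 → step 22: x=0.167, v=0.193, θ=-0.034, ω=-0.042
apply F[22]=-1.614 → step 23: x=0.170, v=0.176, θ=-0.035, ω=-0.029
apply F[23]=-1.535 → step 24: x=0.174, v=0.161, θ=-0.035, ω=-0.019
Max |angle| over trajectory = 0.073 rad; bound = 0.122 → within bound.

Answer: yes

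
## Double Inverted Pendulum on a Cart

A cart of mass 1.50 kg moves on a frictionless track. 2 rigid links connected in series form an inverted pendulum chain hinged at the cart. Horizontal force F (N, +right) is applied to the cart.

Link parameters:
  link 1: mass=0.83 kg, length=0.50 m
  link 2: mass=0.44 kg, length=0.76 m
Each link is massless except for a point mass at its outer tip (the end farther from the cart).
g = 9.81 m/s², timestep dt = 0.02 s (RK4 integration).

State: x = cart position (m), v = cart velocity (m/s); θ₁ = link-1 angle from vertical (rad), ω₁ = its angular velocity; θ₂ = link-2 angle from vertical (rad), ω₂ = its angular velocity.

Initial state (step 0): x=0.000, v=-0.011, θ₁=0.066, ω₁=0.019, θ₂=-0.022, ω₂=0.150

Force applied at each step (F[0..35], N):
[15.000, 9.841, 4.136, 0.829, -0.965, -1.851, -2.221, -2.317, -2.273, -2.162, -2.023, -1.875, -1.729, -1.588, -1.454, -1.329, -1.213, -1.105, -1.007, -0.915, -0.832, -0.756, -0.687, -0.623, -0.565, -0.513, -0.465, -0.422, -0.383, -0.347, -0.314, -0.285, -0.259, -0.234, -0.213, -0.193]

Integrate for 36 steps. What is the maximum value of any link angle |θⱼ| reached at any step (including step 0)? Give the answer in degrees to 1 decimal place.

apply F[0]=+15.000 → step 1: x=0.002, v=0.178, θ₁=0.063, ω₁=-0.313, θ₂=-0.019, ω₂=0.114
apply F[1]=+9.841 → step 2: x=0.006, v=0.299, θ₁=0.055, ω₁=-0.515, θ₂=-0.017, ω₂=0.083
apply F[2]=+4.136 → step 3: x=0.013, v=0.346, θ₁=0.044, ω₁=-0.576, θ₂=-0.016, ω₂=0.057
apply F[3]=+0.829 → step 4: x=0.020, v=0.351, θ₁=0.033, ω₁=-0.560, θ₂=-0.015, ω₂=0.036
apply F[4]=-0.965 → step 5: x=0.027, v=0.333, θ₁=0.022, ω₁=-0.506, θ₂=-0.015, ω₂=0.020
apply F[5]=-1.851 → step 6: x=0.033, v=0.306, θ₁=0.012, ω₁=-0.438, θ₂=-0.014, ω₂=0.008
apply F[6]=-2.221 → step 7: x=0.039, v=0.275, θ₁=0.004, ω₁=-0.368, θ₂=-0.014, ω₂=-0.001
apply F[7]=-2.317 → step 8: x=0.044, v=0.244, θ₁=-0.002, ω₁=-0.303, θ₂=-0.014, ω₂=-0.007
apply F[8]=-2.273 → step 9: x=0.049, v=0.214, θ₁=-0.008, ω₁=-0.244, θ₂=-0.014, ω₂=-0.011
apply F[9]=-2.162 → step 10: x=0.053, v=0.187, θ₁=-0.012, ω₁=-0.192, θ₂=-0.015, ω₂=-0.012
apply F[10]=-2.023 → step 11: x=0.056, v=0.162, θ₁=-0.015, ω₁=-0.148, θ₂=-0.015, ω₂=-0.013
apply F[11]=-1.875 → step 12: x=0.059, v=0.140, θ₁=-0.018, ω₁=-0.111, θ₂=-0.015, ω₂=-0.012
apply F[12]=-1.729 → step 13: x=0.062, v=0.120, θ₁=-0.020, ω₁=-0.080, θ₂=-0.015, ω₂=-0.011
apply F[13]=-1.588 → step 14: x=0.064, v=0.103, θ₁=-0.021, ω₁=-0.053, θ₂=-0.016, ω₂=-0.008
apply F[14]=-1.454 → step 15: x=0.066, v=0.087, θ₁=-0.022, ω₁=-0.032, θ₂=-0.016, ω₂=-0.006
apply F[15]=-1.329 → step 16: x=0.067, v=0.073, θ₁=-0.023, ω₁=-0.014, θ₂=-0.016, ω₂=-0.003
apply F[16]=-1.213 → step 17: x=0.069, v=0.061, θ₁=-0.023, ω₁=0.001, θ₂=-0.016, ω₂=-0.001
apply F[17]=-1.105 → step 18: x=0.070, v=0.050, θ₁=-0.023, ω₁=0.012, θ₂=-0.016, ω₂=0.002
apply F[18]=-1.007 → step 19: x=0.071, v=0.040, θ₁=-0.022, ω₁=0.022, θ₂=-0.016, ω₂=0.005
apply F[19]=-0.915 → step 20: x=0.072, v=0.031, θ₁=-0.022, ω₁=0.029, θ₂=-0.016, ω₂=0.007
apply F[20]=-0.832 → step 21: x=0.072, v=0.024, θ₁=-0.021, ω₁=0.034, θ₂=-0.016, ω₂=0.009
apply F[21]=-0.756 → step 22: x=0.072, v=0.017, θ₁=-0.020, ω₁=0.038, θ₂=-0.015, ω₂=0.011
apply F[22]=-0.687 → step 23: x=0.073, v=0.011, θ₁=-0.020, ω₁=0.041, θ₂=-0.015, ω₂=0.013
apply F[23]=-0.623 → step 24: x=0.073, v=0.006, θ₁=-0.019, ω₁=0.043, θ₂=-0.015, ω₂=0.015
apply F[24]=-0.565 → step 25: x=0.073, v=0.002, θ₁=-0.018, ω₁=0.044, θ₂=-0.014, ω₂=0.017
apply F[25]=-0.513 → step 26: x=0.073, v=-0.002, θ₁=-0.017, ω₁=0.044, θ₂=-0.014, ω₂=0.018
apply F[26]=-0.465 → step 27: x=0.073, v=-0.006, θ₁=-0.016, ω₁=0.044, θ₂=-0.014, ω₂=0.019
apply F[27]=-0.422 → step 28: x=0.073, v=-0.009, θ₁=-0.015, ω₁=0.043, θ₂=-0.013, ω₂=0.020
apply F[28]=-0.383 → step 29: x=0.073, v=-0.011, θ₁=-0.014, ω₁=0.042, θ₂=-0.013, ω₂=0.020
apply F[29]=-0.347 → step 30: x=0.072, v=-0.014, θ₁=-0.014, ω₁=0.041, θ₂=-0.013, ω₂=0.021
apply F[30]=-0.314 → step 31: x=0.072, v=-0.016, θ₁=-0.013, ω₁=0.039, θ₂=-0.012, ω₂=0.021
apply F[31]=-0.285 → step 32: x=0.072, v=-0.017, θ₁=-0.012, ω₁=0.038, θ₂=-0.012, ω₂=0.022
apply F[32]=-0.259 → step 33: x=0.071, v=-0.019, θ₁=-0.011, ω₁=0.036, θ₂=-0.011, ω₂=0.022
apply F[33]=-0.234 → step 34: x=0.071, v=-0.020, θ₁=-0.011, ω₁=0.035, θ₂=-0.011, ω₂=0.022
apply F[34]=-0.213 → step 35: x=0.071, v=-0.021, θ₁=-0.010, ω₁=0.033, θ₂=-0.010, ω₂=0.021
apply F[35]=-0.193 → step 36: x=0.070, v=-0.022, θ₁=-0.009, ω₁=0.031, θ₂=-0.010, ω₂=0.021
Max |angle| over trajectory = 0.066 rad = 3.8°.

Answer: 3.8°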